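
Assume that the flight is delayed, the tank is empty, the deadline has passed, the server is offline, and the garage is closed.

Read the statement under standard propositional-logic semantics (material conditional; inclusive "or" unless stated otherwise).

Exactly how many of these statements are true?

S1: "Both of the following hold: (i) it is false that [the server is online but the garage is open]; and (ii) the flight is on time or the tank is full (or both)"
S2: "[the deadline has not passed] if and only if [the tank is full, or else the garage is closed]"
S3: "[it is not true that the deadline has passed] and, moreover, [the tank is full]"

Let S = "the server is online" (F), U = "the garage is closed" (T), P = "the flight is delayed" (T), Q = "the tank is full" (F), R = "the deadline has passed" (T).

S1: In symbols: ¬(S ∧ ¬U) ∧ (¬P ∨ Q)

¬U = ¬T = F
S ∧ ¬U = F ∧ F = F
¬(S ∧ ¬U) = ¬F = T
¬P = ¬T = F
¬P ∨ Q = F ∨ F = F
¬(S ∧ ¬U) ∧ (¬P ∨ Q) = T ∧ F = F
So S1 is false.

S2: Formalization: ¬R ↔ (Q ∨ U)

¬R = ¬T = F
Q ∨ U = F ∨ T = T
¬R ↔ (Q ∨ U) = F ↔ T = F
So S2 is false.

S3: This is ¬R ∧ Q.

¬R = ¬T = F
¬R ∧ Q = F ∧ F = F
Hence S3 is false.

Count: 0.

0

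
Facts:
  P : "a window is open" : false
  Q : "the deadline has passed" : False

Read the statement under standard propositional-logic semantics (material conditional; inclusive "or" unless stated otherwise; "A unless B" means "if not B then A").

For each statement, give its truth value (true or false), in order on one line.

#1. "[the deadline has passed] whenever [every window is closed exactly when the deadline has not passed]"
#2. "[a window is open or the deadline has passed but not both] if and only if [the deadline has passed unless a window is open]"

#1: This is (not P iff not Q) -> Q.

not P = not False = True
not Q = not False = True
not P iff not Q = True iff True = True
(not P iff not Q) -> Q = True -> False = False
So #1 is false.

#2: In symbols: (P xor Q) iff (Q or P)

P xor Q = False xor False = False
Q or P = False or False = False
(P xor Q) iff (Q or P) = False iff False = True
So #2 is true.

#1 False / #2 True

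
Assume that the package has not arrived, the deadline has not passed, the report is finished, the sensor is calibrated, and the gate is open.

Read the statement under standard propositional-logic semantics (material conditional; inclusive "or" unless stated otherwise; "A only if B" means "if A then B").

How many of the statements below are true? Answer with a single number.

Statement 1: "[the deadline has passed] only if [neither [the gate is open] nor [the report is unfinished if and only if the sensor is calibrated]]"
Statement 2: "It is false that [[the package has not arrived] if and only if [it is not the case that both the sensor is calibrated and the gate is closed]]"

1

Let N = "the deadline has passed" (F), R = "the gate is open" (T), W = "the report is finished" (T), D = "the sensor is calibrated" (T), U = "the package has arrived" (F).

Statement 1: In symbols: N -> (R nor (~W <-> D))

~W = ~T = F
~W <-> D = F <-> T = F
R nor (~W <-> D) = T nor F = F
N -> (R nor (~W <-> D)) = F -> F = T
Thus Statement 1 is true.

Statement 2: In symbols: ~(~U <-> (D nand ~R))

~U = ~F = T
~R = ~T = F
D nand ~R = T nand F = T
~U <-> (D nand ~R) = T <-> T = T
~(~U <-> (D nand ~R)) = ~T = F
Hence Statement 2 is false.

1 of the 2 statements is true.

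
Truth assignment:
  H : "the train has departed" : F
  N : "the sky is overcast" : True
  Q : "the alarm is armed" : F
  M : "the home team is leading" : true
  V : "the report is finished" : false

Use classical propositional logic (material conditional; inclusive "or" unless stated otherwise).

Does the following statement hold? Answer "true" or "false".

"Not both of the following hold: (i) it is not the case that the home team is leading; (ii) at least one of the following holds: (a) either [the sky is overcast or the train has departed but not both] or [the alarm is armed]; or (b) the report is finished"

Values: M=True, N=True, H=False, Q=False, V=False.
Formalization: not M nand (((N xor H) or Q) or V)

not M = not True = False
N xor H = True xor False = True
(N xor H) or Q = True or False = True
((N xor H) or Q) or V = True or False = True
not M nand (((N xor H) or Q) or V) = False nand True = True

true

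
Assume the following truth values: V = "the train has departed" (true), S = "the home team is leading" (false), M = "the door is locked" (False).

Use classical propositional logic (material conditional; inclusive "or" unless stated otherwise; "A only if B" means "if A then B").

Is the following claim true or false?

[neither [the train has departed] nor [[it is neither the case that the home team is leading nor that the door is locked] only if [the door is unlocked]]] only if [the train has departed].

This is (V nor ((S nor M) -> ~M)) -> V.

S nor M = F nor F = T
~M = ~F = T
(S nor M) -> ~M = T -> T = T
V nor ((S nor M) -> ~M) = T nor T = F
(V nor ((S nor M) -> ~M)) -> V = F -> T = T

The statement is true.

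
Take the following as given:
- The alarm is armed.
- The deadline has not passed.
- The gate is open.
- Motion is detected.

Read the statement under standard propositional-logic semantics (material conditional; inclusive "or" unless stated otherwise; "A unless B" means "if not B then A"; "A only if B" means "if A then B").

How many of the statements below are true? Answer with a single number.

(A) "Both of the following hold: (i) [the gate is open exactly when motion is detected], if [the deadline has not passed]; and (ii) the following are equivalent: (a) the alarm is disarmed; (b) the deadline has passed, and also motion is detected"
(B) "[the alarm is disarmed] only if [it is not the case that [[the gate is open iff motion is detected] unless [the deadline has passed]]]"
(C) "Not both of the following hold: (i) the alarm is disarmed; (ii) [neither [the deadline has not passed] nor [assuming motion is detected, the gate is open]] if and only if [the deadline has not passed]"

3

Let N = "the deadline has passed" (F), H = "the gate is open" (T), R = "motion is detected" (T), G = "the alarm is armed" (T).

(A): This is (¬N → (H ↔ R)) ∧ (¬G ↔ (N ∧ R)).

¬N = ¬F = T
H ↔ R = T ↔ T = T
¬N → (H ↔ R) = T → T = T
¬G = ¬T = F
N ∧ R = F ∧ T = F
¬G ↔ (N ∧ R) = F ↔ F = T
(¬N → (H ↔ R)) ∧ (¬G ↔ (N ∧ R)) = T ∧ T = T
So (A) is true.

(B): Parsed as ¬G → ¬((H ↔ R) ∨ N)

¬G = ¬T = F
H ↔ R = T ↔ T = T
(H ↔ R) ∨ N = T ∨ F = T
¬((H ↔ R) ∨ N) = ¬T = F
¬G → ¬((H ↔ R) ∨ N) = F → F = T
So (B) is true.

(C): Formalization: ¬G ↑ ((¬N ↓ (R → H)) ↔ ¬N)

¬G = ¬T = F
¬N = ¬F = T
R → H = T → T = T
¬N ↓ (R → H) = T ↓ T = F
¬N = ¬F = T
(¬N ↓ (R → H)) ↔ ¬N = F ↔ T = F
¬G ↑ ((¬N ↓ (R → H)) ↔ ¬N) = F ↑ F = T
So (C) is true.

True statements: 3 ((A), (B), (C)).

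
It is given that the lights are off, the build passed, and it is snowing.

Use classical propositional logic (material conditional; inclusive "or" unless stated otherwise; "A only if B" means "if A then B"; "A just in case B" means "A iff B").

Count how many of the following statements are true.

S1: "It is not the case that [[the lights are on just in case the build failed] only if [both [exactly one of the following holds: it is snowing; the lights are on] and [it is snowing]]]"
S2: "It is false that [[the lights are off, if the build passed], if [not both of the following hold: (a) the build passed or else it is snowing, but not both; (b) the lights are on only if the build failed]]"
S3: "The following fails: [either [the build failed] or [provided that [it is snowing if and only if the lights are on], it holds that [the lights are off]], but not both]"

Let P = "the lights are on" (F), U = "the build passed" (T), R = "it is snowing" (T).

S1: Formalization: ~((P <-> ~U) -> ((R xor P) & R))

~U = ~T = F
P <-> ~U = F <-> F = T
R xor P = T xor F = T
(R xor P) & R = T & T = T
(P <-> ~U) -> ((R xor P) & R) = T -> T = T
~((P <-> ~U) -> ((R xor P) & R)) = ~T = F
Thus S1 is false.

S2: This is ~(((U xor R) nand (P -> ~U)) -> (U -> ~P)).

U xor R = T xor T = F
~U = ~T = F
P -> ~U = F -> F = T
(U xor R) nand (P -> ~U) = F nand T = T
~P = ~F = T
U -> ~P = T -> T = T
((U xor R) nand (P -> ~U)) -> (U -> ~P) = T -> T = T
~(((U xor R) nand (P -> ~U)) -> (U -> ~P)) = ~T = F
So S2 is false.

S3: In symbols: ~(~U xor ((R <-> P) -> ~P))

~U = ~T = F
R <-> P = T <-> F = F
~P = ~F = T
(R <-> P) -> ~P = F -> T = T
~U xor ((R <-> P) -> ~P) = F xor T = T
~(~U xor ((R <-> P) -> ~P)) = ~T = F
Thus S3 is false.

True statements: 0 (none).

0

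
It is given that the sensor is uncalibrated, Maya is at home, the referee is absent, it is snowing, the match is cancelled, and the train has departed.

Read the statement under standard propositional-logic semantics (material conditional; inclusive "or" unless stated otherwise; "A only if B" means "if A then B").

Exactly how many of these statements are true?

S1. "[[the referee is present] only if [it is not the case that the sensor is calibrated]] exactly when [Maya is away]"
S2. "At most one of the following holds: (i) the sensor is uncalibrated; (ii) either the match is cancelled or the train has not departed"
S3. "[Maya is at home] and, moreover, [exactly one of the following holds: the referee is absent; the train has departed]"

0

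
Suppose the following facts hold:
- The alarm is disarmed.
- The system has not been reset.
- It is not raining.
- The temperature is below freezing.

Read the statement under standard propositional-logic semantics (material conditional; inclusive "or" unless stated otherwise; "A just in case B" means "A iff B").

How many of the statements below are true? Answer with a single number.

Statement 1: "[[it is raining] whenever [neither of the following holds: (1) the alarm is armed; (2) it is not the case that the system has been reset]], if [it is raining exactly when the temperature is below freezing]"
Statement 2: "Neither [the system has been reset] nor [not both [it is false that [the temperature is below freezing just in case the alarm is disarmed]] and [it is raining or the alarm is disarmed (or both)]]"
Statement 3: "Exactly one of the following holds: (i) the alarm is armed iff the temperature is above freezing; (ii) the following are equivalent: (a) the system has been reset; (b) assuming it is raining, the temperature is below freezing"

2

Let R = "it is raining" (F), S = "the temperature is below freezing" (T), P = "the alarm is armed" (F), Q = "the system has been reset" (F).

Statement 1: In symbols: (R ↔ S) → ((P ↓ ¬Q) → R)

R ↔ S = F ↔ T = F
¬Q = ¬F = T
P ↓ ¬Q = F ↓ T = F
(P ↓ ¬Q) → R = F → F = T
(R ↔ S) → ((P ↓ ¬Q) → R) = F → T = T
Hence Statement 1 is true.

Statement 2: This is Q ↓ (¬(S ↔ ¬P) ↑ (R ∨ ¬P)).

¬P = ¬F = T
S ↔ ¬P = T ↔ T = T
¬(S ↔ ¬P) = ¬T = F
¬P = ¬F = T
R ∨ ¬P = F ∨ T = T
¬(S ↔ ¬P) ↑ (R ∨ ¬P) = F ↑ T = T
Q ↓ (¬(S ↔ ¬P) ↑ (R ∨ ¬P)) = F ↓ T = F
Hence Statement 2 is false.

Statement 3: In symbols: (P ↔ ¬S) ⊕ (Q ↔ (R → S))

¬S = ¬T = F
P ↔ ¬S = F ↔ F = T
R → S = F → T = T
Q ↔ (R → S) = F ↔ T = F
(P ↔ ¬S) ⊕ (Q ↔ (R → S)) = T ⊕ F = T
So Statement 3 is true.

True statements: 2.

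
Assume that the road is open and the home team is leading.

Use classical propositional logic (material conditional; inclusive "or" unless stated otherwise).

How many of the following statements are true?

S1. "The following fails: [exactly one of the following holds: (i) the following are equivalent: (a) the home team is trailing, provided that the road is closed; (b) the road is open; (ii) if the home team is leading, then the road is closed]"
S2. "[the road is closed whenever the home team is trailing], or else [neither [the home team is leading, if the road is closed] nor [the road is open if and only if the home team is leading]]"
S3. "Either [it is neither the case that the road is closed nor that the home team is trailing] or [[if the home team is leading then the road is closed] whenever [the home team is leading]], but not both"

2

Let S = "the road is closed" (F), D = "the home team is leading" (T).

S1: In symbols: ¬(((S → ¬D) ↔ ¬S) ⊕ (D → S))

¬D = ¬T = F
S → ¬D = F → F = T
¬S = ¬F = T
(S → ¬D) ↔ ¬S = T ↔ T = T
D → S = T → F = F
((S → ¬D) ↔ ¬S) ⊕ (D → S) = T ⊕ F = T
¬(((S → ¬D) ↔ ¬S) ⊕ (D → S)) = ¬T = F
So S1 is false.

S2: This is (¬D → S) ∨ ((S → D) ↓ (¬S ↔ D)).

¬D = ¬T = F
¬D → S = F → F = T
S → D = F → T = T
¬S = ¬F = T
¬S ↔ D = T ↔ T = T
(S → D) ↓ (¬S ↔ D) = T ↓ T = F
(¬D → S) ∨ ((S → D) ↓ (¬S ↔ D)) = T ∨ F = T
Thus S2 is true.

S3: Parsed as (S ↓ ¬D) ⊕ (D → (D → S))

¬D = ¬T = F
S ↓ ¬D = F ↓ F = T
D → S = T → F = F
D → (D → S) = T → F = F
(S ↓ ¬D) ⊕ (D → (D → S)) = T ⊕ F = T
Hence S3 is true.

Count: 2.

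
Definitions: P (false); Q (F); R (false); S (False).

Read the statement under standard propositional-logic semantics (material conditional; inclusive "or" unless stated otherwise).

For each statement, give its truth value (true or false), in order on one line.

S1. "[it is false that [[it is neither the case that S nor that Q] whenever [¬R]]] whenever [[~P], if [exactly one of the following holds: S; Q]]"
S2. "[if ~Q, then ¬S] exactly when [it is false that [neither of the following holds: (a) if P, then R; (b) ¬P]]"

S1 false; S2 true

S1: This is ((S xor Q) -> not P) -> not (not R -> (S nor Q)).

S xor Q = False xor False = False
not P = not False = True
(S xor Q) -> not P = False -> True = True
not R = not False = True
S nor Q = False nor False = True
not R -> (S nor Q) = True -> True = True
not (not R -> (S nor Q)) = not True = False
((S xor Q) -> not P) -> not (not R -> (S nor Q)) = True -> False = False
Thus S1 is false.

S2: Parsed as (not Q -> not S) iff not ((P -> R) nor not P)

not Q = not False = True
not S = not False = True
not Q -> not S = True -> True = True
P -> R = False -> False = True
not P = not False = True
(P -> R) nor not P = True nor True = False
not ((P -> R) nor not P) = not False = True
(not Q -> not S) iff not ((P -> R) nor not P) = True iff True = True
So S2 is true.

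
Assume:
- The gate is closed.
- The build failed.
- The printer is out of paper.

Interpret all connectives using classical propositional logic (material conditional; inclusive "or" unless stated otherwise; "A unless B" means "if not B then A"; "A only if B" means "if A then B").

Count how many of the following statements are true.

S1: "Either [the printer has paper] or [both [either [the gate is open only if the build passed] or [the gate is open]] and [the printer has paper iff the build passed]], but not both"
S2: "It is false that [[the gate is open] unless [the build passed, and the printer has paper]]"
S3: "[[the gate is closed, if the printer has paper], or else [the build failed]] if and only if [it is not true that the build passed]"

Let P = "the printer has paper" (False), N = "the gate is open" (False), K = "the build passed" (False).

S1: Parsed as P xor (((N -> K) or N) and (P iff K))

N -> K = False -> False = True
(N -> K) or N = True or False = True
P iff K = False iff False = True
((N -> K) or N) and (P iff K) = True and True = True
P xor (((N -> K) or N) and (P iff K)) = False xor True = True
Thus S1 is true.

S2: Parsed as not (N or (K and P))

K and P = False and False = False
N or (K and P) = False or False = False
not (N or (K and P)) = not False = True
Hence S2 is true.

S3: Formalization: ((P -> not N) or not K) iff not K

not N = not False = True
P -> not N = False -> True = True
not K = not False = True
(P -> not N) or not K = True or True = True
not K = not False = True
((P -> not N) or not K) iff not K = True iff True = True
Thus S3 is true.

3 of the 3 statements are true (S1, S2, S3).

3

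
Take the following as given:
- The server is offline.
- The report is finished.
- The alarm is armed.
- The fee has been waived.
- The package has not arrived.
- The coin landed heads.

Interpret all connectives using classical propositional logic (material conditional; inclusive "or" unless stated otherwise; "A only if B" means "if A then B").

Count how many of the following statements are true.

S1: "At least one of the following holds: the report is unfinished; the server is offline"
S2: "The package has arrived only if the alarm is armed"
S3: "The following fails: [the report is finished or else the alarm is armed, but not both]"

3

Let G = "the report is finished" (T), R = "the server is online" (F), U = "the package has arrived" (F), Q = "the alarm is armed" (T).

S1: In symbols: ¬G ∨ ¬R

¬G = ¬T = F
¬R = ¬F = T
¬G ∨ ¬R = F ∨ T = T
So S1 is true.

S2: In symbols: U → Q

U → Q = F → T = T
Hence S2 is true.

S3: Parsed as ¬(G ⊕ Q)

G ⊕ Q = T ⊕ T = F
¬(G ⊕ Q) = ¬F = T
Hence S3 is true.

True statements: 3 (S1, S2, S3).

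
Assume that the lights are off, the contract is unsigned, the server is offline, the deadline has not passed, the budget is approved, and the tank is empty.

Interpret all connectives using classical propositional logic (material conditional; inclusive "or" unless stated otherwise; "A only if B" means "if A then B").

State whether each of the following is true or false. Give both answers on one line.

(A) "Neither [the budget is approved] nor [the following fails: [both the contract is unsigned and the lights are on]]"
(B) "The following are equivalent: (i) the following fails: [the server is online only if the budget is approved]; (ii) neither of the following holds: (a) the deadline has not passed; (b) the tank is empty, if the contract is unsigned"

Let D = "the budget is approved" (T), K = "the contract is signed" (F), S = "the lights are on" (F), W = "the server is online" (F), V = "the deadline has passed" (F), P = "the tank is full" (F).

(A): In symbols: D nor ~(~K & S)

~K = ~F = T
~K & S = T & F = F
~(~K & S) = ~F = T
D nor ~(~K & S) = T nor T = F
So (A) is false.

(B): This is ~(W -> D) <-> (~V nor (~K -> ~P)).

W -> D = F -> T = T
~(W -> D) = ~T = F
~V = ~F = T
~K = ~F = T
~P = ~F = T
~K -> ~P = T -> T = T
~V nor (~K -> ~P) = T nor T = F
~(W -> D) <-> (~V nor (~K -> ~P)) = F <-> F = T
Hence (B) is true.

(A) False / (B) True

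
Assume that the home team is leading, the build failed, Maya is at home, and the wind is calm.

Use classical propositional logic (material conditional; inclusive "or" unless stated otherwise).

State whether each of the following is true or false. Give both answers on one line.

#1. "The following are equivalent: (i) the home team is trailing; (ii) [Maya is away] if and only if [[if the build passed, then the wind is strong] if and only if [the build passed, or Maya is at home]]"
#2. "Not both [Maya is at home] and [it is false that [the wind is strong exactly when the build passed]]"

Let P = "the home team is leading" (T), R = "Maya is at home" (T), Q = "the build passed" (F), S = "the wind is strong" (F).

#1: Parsed as ¬P ↔ (¬R ↔ ((Q → S) ↔ (Q ∨ R)))

¬P = ¬T = F
¬R = ¬T = F
Q → S = F → F = T
Q ∨ R = F ∨ T = T
(Q → S) ↔ (Q ∨ R) = T ↔ T = T
¬R ↔ ((Q → S) ↔ (Q ∨ R)) = F ↔ T = F
¬P ↔ (¬R ↔ ((Q → S) ↔ (Q ∨ R))) = F ↔ F = T
So #1 is true.

#2: This is R ↑ ¬(S ↔ Q).

S ↔ Q = F ↔ F = T
¬(S ↔ Q) = ¬T = F
R ↑ ¬(S ↔ Q) = T ↑ F = T
So #2 is true.

#1 true, #2 true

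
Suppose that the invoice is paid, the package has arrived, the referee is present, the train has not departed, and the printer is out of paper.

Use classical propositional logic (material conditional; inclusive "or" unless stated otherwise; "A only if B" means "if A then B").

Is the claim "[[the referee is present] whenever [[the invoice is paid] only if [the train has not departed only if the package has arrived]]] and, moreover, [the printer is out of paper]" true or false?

Let P = "the invoice is paid" (T), S = "the train has departed" (F), Q = "the package has arrived" (T), R = "the referee is present" (T), U = "the printer has paper" (F).
In symbols: ((P → (¬S → Q)) → R) ∧ ¬U

¬S = ¬F = T
¬S → Q = T → T = T
P → (¬S → Q) = T → T = T
(P → (¬S → Q)) → R = T → T = T
¬U = ¬F = T
((P → (¬S → Q)) → R) ∧ ¬U = T ∧ T = T

True.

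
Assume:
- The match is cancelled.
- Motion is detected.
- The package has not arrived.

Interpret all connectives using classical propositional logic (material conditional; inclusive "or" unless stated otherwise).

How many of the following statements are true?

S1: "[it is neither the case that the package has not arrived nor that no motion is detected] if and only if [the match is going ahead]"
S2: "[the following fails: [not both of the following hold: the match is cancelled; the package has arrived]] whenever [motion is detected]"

1

Let N = "the package has arrived" (F), V = "motion is detected" (T), G = "the match is cancelled" (T).

S1: Formalization: (¬N ↓ ¬V) ↔ ¬G

¬N = ¬F = T
¬V = ¬T = F
¬N ↓ ¬V = T ↓ F = F
¬G = ¬T = F
(¬N ↓ ¬V) ↔ ¬G = F ↔ F = T
Thus S1 is true.

S2: In symbols: V → ¬(G ↑ N)

G ↑ N = T ↑ F = T
¬(G ↑ N) = ¬T = F
V → ¬(G ↑ N) = T → F = F
Thus S2 is false.

Count: 1.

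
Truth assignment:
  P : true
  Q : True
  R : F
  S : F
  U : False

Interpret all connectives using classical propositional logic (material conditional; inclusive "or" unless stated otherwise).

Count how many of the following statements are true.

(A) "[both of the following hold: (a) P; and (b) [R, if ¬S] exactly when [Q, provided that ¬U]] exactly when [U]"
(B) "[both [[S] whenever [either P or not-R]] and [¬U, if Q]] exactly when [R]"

(A): In symbols: (P and ((not S -> R) iff (not U -> Q))) iff U

not S = not False = True
not S -> R = True -> False = False
not U = not False = True
not U -> Q = True -> True = True
(not S -> R) iff (not U -> Q) = False iff True = False
P and ((not S -> R) iff (not U -> Q)) = True and False = False
(P and ((not S -> R) iff (not U -> Q))) iff U = False iff False = True
So (A) is true.

(B): Parsed as (((P or not R) -> S) and (Q -> not U)) iff R

not R = not False = True
P or not R = True or True = True
(P or not R) -> S = True -> False = False
not U = not False = True
Q -> not U = True -> True = True
((P or not R) -> S) and (Q -> not U) = False and True = False
(((P or not R) -> S) and (Q -> not U)) iff R = False iff False = True
Hence (B) is true.

2 of the 2 statements are true ((A), (B)).

2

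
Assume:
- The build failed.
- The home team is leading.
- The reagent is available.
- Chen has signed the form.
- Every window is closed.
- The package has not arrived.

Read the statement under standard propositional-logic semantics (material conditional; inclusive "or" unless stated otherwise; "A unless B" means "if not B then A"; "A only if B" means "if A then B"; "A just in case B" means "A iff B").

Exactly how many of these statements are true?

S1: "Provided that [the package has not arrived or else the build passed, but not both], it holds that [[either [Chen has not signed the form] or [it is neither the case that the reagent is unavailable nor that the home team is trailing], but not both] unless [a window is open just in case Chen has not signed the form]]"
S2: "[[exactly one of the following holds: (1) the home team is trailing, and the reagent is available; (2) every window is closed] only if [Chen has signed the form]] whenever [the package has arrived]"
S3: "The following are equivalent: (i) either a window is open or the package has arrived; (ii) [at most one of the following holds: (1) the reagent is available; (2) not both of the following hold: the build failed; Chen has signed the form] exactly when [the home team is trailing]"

Let G = "the package has arrived" (False), W = "the build passed" (False), N = "Chen has signed the form" (True), D = "the reagent is available" (True), U = "the home team is leading" (True), H = "a window is open" (False).

S1: In symbols: (not G xor W) -> ((not N xor (not D nor not U)) or (H iff not N))

not G = not False = True
not G xor W = True xor False = True
not N = not True = False
not D = not True = False
not U = not True = False
not D nor not U = False nor False = True
not N xor (not D nor not U) = False xor True = True
not N = not True = False
H iff not N = False iff False = True
(not N xor (not D nor not U)) or (H iff not N) = True or True = True
(not G xor W) -> ((not N xor (not D nor not U)) or (H iff not N)) = True -> True = True
Hence S1 is true.

S2: Parsed as G -> (((not U and D) xor not H) -> N)

not U = not True = False
not U and D = False and True = False
not H = not False = True
(not U and D) xor not H = False xor True = True
((not U and D) xor not H) -> N = True -> True = True
G -> (((not U and D) xor not H) -> N) = False -> True = True
Thus S2 is true.

S3: In symbols: (H or G) iff ((D nand (not W nand N)) iff not U)

H or G = False or False = False
not W = not False = True
not W nand N = True nand True = False
D nand (not W nand N) = True nand False = True
not U = not True = False
(D nand (not W nand N)) iff not U = True iff False = False
(H or G) iff ((D nand (not W nand N)) iff not U) = False iff False = True
Hence S3 is true.

Count: 3.

3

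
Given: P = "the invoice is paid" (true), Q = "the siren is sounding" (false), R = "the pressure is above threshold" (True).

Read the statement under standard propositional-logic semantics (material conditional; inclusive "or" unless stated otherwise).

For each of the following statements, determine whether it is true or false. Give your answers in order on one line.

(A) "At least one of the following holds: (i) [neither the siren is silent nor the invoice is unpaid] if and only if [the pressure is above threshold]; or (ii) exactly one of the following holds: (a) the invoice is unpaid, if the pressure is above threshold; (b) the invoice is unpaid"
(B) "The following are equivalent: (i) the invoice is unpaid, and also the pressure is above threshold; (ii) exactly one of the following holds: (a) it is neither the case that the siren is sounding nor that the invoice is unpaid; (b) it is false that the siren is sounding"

(A): In symbols: ((¬Q ↓ ¬P) ↔ R) ∨ ((R → ¬P) ⊕ ¬P)

¬Q = ¬F = T
¬P = ¬T = F
¬Q ↓ ¬P = T ↓ F = F
(¬Q ↓ ¬P) ↔ R = F ↔ T = F
¬P = ¬T = F
R → ¬P = T → F = F
¬P = ¬T = F
(R → ¬P) ⊕ ¬P = F ⊕ F = F
((¬Q ↓ ¬P) ↔ R) ∨ ((R → ¬P) ⊕ ¬P) = F ∨ F = F
Thus (A) is false.

(B): Formalization: (¬P ∧ R) ↔ ((Q ↓ ¬P) ⊕ ¬Q)

¬P = ¬T = F
¬P ∧ R = F ∧ T = F
¬P = ¬T = F
Q ↓ ¬P = F ↓ F = T
¬Q = ¬F = T
(Q ↓ ¬P) ⊕ ¬Q = T ⊕ T = F
(¬P ∧ R) ↔ ((Q ↓ ¬P) ⊕ ¬Q) = F ↔ F = T
Thus (B) is true.

(A) F, (B) T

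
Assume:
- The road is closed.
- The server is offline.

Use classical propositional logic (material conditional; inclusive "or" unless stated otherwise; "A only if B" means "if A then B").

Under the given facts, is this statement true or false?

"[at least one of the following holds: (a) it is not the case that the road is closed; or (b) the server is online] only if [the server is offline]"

True

Let P = "the road is closed" (T), Q = "the server is online" (F).
This is (¬P ∨ Q) → ¬Q.

¬P = ¬T = F
¬P ∨ Q = F ∨ F = F
¬Q = ¬F = T
(¬P ∨ Q) → ¬Q = F → T = T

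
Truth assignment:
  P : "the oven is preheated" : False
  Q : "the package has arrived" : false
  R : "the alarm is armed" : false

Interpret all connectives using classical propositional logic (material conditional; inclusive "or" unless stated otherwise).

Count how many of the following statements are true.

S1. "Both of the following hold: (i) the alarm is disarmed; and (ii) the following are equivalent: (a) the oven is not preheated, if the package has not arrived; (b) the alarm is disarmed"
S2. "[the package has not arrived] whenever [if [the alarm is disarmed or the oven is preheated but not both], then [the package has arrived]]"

2

S1: Formalization: ¬R ∧ ((¬Q → ¬P) ↔ ¬R)

¬R = ¬F = T
¬Q = ¬F = T
¬P = ¬F = T
¬Q → ¬P = T → T = T
¬R = ¬F = T
(¬Q → ¬P) ↔ ¬R = T ↔ T = T
¬R ∧ ((¬Q → ¬P) ↔ ¬R) = T ∧ T = T
Hence S1 is true.

S2: In symbols: ((¬R ⊕ P) → Q) → ¬Q

¬R = ¬F = T
¬R ⊕ P = T ⊕ F = T
(¬R ⊕ P) → Q = T → F = F
¬Q = ¬F = T
((¬R ⊕ P) → Q) → ¬Q = F → T = T
So S2 is true.

2 of the 2 statements are true (S1, S2).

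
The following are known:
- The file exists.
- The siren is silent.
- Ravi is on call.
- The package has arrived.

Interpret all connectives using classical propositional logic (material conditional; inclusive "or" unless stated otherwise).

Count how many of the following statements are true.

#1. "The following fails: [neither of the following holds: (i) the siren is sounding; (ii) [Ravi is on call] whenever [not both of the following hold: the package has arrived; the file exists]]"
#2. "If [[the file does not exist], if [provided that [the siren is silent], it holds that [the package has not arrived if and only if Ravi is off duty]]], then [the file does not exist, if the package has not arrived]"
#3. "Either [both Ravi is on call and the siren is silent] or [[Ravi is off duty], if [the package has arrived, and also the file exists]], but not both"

Let Q = "the siren is sounding" (False), S = "the package has arrived" (True), P = "the file exists" (True), R = "Ravi is on call" (True).

#1: In symbols: not (Q nor ((S nand P) -> R))

S nand P = True nand True = False
(S nand P) -> R = False -> True = True
Q nor ((S nand P) -> R) = False nor True = False
not (Q nor ((S nand P) -> R)) = not False = True
So #1 is true.

#2: In symbols: ((not Q -> (not S iff not R)) -> not P) -> (not S -> not P)

not Q = not False = True
not S = not True = False
not R = not True = False
not S iff not R = False iff False = True
not Q -> (not S iff not R) = True -> True = True
not P = not True = False
(not Q -> (not S iff not R)) -> not P = True -> False = False
not S = not True = False
not P = not True = False
not S -> not P = False -> False = True
((not Q -> (not S iff not R)) -> not P) -> (not S -> not P) = False -> True = True
So #2 is true.

#3: Formalization: (R and not Q) xor ((S and P) -> not R)

not Q = not False = True
R and not Q = True and True = True
S and P = True and True = True
not R = not True = False
(S and P) -> not R = True -> False = False
(R and not Q) xor ((S and P) -> not R) = True xor False = True
Thus #3 is true.

Count: 3.

3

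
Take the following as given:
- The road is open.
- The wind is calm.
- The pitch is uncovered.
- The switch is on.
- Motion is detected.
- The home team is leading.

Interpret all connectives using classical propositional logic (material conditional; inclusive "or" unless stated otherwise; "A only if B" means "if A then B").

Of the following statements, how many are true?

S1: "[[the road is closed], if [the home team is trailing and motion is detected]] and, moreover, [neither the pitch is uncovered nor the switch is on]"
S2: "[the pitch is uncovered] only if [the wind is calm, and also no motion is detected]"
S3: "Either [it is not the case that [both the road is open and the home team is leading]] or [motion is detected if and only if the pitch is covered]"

Let M = "the home team is leading" (True), Q = "motion is detected" (True), V = "the road is closed" (False), H = "the pitch is covered" (False), P = "the switch is on" (True), S = "the wind is strong" (False).

S1: This is ((not M and Q) -> V) and (not H nor P).

not M = not True = False
not M and Q = False and True = False
(not M and Q) -> V = False -> False = True
not H = not False = True
not H nor P = True nor True = False
((not M and Q) -> V) and (not H nor P) = True and False = False
Hence S1 is false.

S2: This is not H -> (not S and not Q).

not H = not False = True
not S = not False = True
not Q = not True = False
not S and not Q = True and False = False
not H -> (not S and not Q) = True -> False = False
Hence S2 is false.

S3: Parsed as not (not V and M) or (Q iff H)

not V = not False = True
not V and M = True and True = True
not (not V and M) = not True = False
Q iff H = True iff False = False
not (not V and M) or (Q iff H) = False or False = False
So S3 is false.

Count: 0.

0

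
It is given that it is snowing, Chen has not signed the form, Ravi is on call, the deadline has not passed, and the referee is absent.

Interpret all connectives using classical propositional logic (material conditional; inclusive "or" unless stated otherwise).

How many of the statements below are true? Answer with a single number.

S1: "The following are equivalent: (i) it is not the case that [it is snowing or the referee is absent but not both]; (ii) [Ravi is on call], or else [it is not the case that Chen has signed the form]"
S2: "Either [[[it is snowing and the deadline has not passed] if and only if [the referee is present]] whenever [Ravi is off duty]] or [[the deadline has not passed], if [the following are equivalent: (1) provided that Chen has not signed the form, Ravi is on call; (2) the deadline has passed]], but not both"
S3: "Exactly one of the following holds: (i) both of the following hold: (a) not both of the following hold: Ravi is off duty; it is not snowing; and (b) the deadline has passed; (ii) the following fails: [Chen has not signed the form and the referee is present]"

Let P = "it is snowing" (True), U = "the referee is present" (False), R = "Ravi is on call" (True), Q = "Chen has signed the form" (False), S = "the deadline has passed" (False).

S1: This is not (P xor not U) iff (R or not Q).

not U = not False = True
P xor not U = True xor True = False
not (P xor not U) = not False = True
not Q = not False = True
R or not Q = True or True = True
not (P xor not U) iff (R or not Q) = True iff True = True
So S1 is true.

S2: Formalization: (not R -> ((P and not S) iff U)) xor (((not Q -> R) iff S) -> not S)

not R = not True = False
not S = not False = True
P and not S = True and True = True
(P and not S) iff U = True iff False = False
not R -> ((P and not S) iff U) = False -> False = True
not Q = not False = True
not Q -> R = True -> True = True
(not Q -> R) iff S = True iff False = False
not S = not False = True
((not Q -> R) iff S) -> not S = False -> True = True
(not R -> ((P and not S) iff U)) xor (((not Q -> R) iff S) -> not S) = True xor True = False
Thus S2 is false.

S3: Formalization: ((not R nand not P) and S) xor not (not Q and U)

not R = not True = False
not P = not True = False
not R nand not P = False nand False = True
(not R nand not P) and S = True and False = False
not Q = not False = True
not Q and U = True and False = False
not (not Q and U) = not False = True
((not R nand not P) and S) xor not (not Q and U) = False xor True = True
So S3 is true.

Count: 2.

2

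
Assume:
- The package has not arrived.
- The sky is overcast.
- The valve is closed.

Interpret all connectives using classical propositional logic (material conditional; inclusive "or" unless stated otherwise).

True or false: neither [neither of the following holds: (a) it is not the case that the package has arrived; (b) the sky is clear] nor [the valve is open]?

True.

Let P = "the package has arrived" (False), Q = "the sky is overcast" (True), R = "the valve is open" (False).
In symbols: (not P nor not Q) nor R

not P = not False = True
not Q = not True = False
not P nor not Q = True nor False = False
(not P nor not Q) nor R = False nor False = True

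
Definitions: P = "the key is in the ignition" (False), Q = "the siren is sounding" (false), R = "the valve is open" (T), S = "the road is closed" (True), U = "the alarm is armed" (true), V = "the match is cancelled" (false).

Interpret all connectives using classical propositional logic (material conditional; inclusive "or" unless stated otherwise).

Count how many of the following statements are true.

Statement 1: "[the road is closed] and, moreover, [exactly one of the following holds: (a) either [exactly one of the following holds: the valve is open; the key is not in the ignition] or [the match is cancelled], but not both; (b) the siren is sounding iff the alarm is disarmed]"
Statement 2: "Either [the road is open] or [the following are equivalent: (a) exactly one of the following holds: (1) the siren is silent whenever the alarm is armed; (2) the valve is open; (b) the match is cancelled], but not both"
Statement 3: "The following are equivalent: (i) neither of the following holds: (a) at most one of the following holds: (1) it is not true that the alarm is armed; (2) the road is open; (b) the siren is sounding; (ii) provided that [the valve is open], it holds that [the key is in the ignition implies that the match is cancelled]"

Statement 1: Parsed as S ∧ (((R ⊕ ¬P) ⊕ V) ⊕ (Q ↔ ¬U))

¬P = ¬F = T
R ⊕ ¬P = T ⊕ T = F
(R ⊕ ¬P) ⊕ V = F ⊕ F = F
¬U = ¬T = F
Q ↔ ¬U = F ↔ F = T
((R ⊕ ¬P) ⊕ V) ⊕ (Q ↔ ¬U) = F ⊕ T = T
S ∧ (((R ⊕ ¬P) ⊕ V) ⊕ (Q ↔ ¬U)) = T ∧ T = T
So Statement 1 is true.

Statement 2: In symbols: ¬S ⊕ (((U → ¬Q) ⊕ R) ↔ V)

¬S = ¬T = F
¬Q = ¬F = T
U → ¬Q = T → T = T
(U → ¬Q) ⊕ R = T ⊕ T = F
((U → ¬Q) ⊕ R) ↔ V = F ↔ F = T
¬S ⊕ (((U → ¬Q) ⊕ R) ↔ V) = F ⊕ T = T
Thus Statement 2 is true.

Statement 3: In symbols: ((¬U ↑ ¬S) ↓ Q) ↔ (R → (P → V))

¬U = ¬T = F
¬S = ¬T = F
¬U ↑ ¬S = F ↑ F = T
(¬U ↑ ¬S) ↓ Q = T ↓ F = F
P → V = F → F = T
R → (P → V) = T → T = T
((¬U ↑ ¬S) ↓ Q) ↔ (R → (P → V)) = F ↔ T = F
So Statement 3 is false.

True statements: 2.

2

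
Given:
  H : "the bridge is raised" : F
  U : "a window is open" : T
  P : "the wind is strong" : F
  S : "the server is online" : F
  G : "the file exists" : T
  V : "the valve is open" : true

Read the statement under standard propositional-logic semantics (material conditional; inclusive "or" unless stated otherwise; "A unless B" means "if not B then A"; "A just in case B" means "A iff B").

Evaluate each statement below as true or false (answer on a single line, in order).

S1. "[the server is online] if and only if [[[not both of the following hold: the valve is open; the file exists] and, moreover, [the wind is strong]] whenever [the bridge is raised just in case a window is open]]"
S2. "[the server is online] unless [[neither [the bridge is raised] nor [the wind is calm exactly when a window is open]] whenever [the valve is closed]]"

S1: Formalization: S <-> ((H <-> U) -> ((V nand G) & P))

H <-> U = F <-> T = F
V nand G = T nand T = F
(V nand G) & P = F & F = F
(H <-> U) -> ((V nand G) & P) = F -> F = T
S <-> ((H <-> U) -> ((V nand G) & P)) = F <-> T = F
Thus S1 is false.

S2: Parsed as S | (~V -> (H nor (~P <-> U)))

~V = ~T = F
~P = ~F = T
~P <-> U = T <-> T = T
H nor (~P <-> U) = F nor T = F
~V -> (H nor (~P <-> U)) = F -> F = T
S | (~V -> (H nor (~P <-> U))) = F | T = T
So S2 is true.

S1 False; S2 True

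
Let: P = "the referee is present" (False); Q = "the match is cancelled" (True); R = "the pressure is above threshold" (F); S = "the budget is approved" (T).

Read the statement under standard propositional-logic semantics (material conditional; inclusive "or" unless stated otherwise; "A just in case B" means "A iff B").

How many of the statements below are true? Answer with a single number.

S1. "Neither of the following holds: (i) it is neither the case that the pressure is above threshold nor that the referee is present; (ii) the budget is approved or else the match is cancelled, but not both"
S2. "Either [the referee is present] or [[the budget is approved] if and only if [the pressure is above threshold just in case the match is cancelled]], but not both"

S1: Parsed as (R ↓ P) ↓ (S ⊕ Q)

R ↓ P = F ↓ F = T
S ⊕ Q = T ⊕ T = F
(R ↓ P) ↓ (S ⊕ Q) = T ↓ F = F
So S1 is false.

S2: This is P ⊕ (S ↔ (R ↔ Q)).

R ↔ Q = F ↔ T = F
S ↔ (R ↔ Q) = T ↔ F = F
P ⊕ (S ↔ (R ↔ Q)) = F ⊕ F = F
Thus S2 is false.

True statements: 0 (none).

0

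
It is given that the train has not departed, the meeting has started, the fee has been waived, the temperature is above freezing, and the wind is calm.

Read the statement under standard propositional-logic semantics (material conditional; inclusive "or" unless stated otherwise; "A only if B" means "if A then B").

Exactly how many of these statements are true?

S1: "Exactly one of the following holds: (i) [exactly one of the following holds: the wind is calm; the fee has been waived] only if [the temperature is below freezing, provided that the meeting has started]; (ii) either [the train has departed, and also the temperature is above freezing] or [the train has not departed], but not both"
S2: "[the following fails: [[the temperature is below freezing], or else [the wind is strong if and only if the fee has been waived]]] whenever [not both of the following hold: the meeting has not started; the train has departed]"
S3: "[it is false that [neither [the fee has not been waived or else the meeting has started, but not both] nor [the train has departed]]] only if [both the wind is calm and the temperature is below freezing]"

1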